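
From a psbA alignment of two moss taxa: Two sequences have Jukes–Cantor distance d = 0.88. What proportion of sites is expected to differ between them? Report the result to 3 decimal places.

0.518

p = (3/4)(1 − e^(−4d/3)) = 0.75 × (1 − e^(-1.173333)) = 0.75 × (1 − 0.309334) = 0.518000.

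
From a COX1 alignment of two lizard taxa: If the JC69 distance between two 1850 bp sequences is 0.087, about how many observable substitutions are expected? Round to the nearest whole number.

Invert JC69: p = (3/4)(1 − e^(−4d/3)) = 0.75 × (1 − e^(-0.116)) = 0.75 × (1 − 0.890475) = 0.082144.
Expected differing sites = pL ≈ 0.082144 × 1850 = 151.9664 ≈ 152.

152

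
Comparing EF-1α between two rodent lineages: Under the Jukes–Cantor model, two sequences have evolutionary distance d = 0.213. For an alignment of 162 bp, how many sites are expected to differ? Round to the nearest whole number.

Invert JC69: p = (3/4)(1 − e^(−4d/3)) = 0.75 × (1 − e^(-0.284)) = 0.75 × (1 − 0.752767) = 0.185425.
Expected differing sites = pL ≈ 0.185425 × 162 = 30.03885 ≈ 30.

30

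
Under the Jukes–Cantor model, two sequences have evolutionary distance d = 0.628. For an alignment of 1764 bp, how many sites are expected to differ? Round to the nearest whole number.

Invert JC69: p = (3/4)(1 − e^(−4d/3)) = 0.75 × (1 − e^(-0.837333)) = 0.75 × (1 − 0.432863) = 0.425353.
Expected differing sites = pL ≈ 0.425353 × 1764 = 750.322692 ≈ 750.

750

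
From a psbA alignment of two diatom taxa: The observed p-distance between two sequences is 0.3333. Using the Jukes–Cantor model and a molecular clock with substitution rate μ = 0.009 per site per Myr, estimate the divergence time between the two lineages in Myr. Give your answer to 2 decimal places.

d = −(3/4) ln(1 − 4p/3) = −0.75 ln(1 − 0.4444) = −0.75 ln(0.5556)
  = −0.75 × (-0.587707) = 0.440780 substitutions/site.
Under a molecular clock d = 2μt, so t = d/(2μ) = 0.440780 / (2 × 0.009) = 24.49 Myr.

24.49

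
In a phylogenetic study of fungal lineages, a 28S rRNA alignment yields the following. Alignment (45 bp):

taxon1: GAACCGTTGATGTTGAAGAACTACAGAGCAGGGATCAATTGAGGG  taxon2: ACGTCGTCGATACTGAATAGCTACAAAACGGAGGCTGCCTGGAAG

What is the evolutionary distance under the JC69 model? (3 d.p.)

The sequences differ at 22 of 45 sites, so p = 22/45 ≈ 0.488889.
d = −(3/4) ln(1 − 4p/3) = −0.75 ln(1 − 0.651852) = −0.75 ln(0.348148)
  = −0.75 × (-1.055128) = 0.791346 substitutions/site.

0.791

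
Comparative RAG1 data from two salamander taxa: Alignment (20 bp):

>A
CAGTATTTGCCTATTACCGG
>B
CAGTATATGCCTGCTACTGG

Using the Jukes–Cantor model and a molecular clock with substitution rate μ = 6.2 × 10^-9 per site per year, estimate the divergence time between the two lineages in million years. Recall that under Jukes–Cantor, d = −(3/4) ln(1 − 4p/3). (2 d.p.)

The sequences differ at 4 of 20 sites (7, 13, 14, 18), so p = 4/20 = 0.2.
d = −(3/4) ln(1 − 4p/3) = −0.75 ln(1 − 0.266667) = −0.75 ln(0.733333)
  = −0.75 × (-0.310155) = 0.232616 substitutions/site.
Under a molecular clock d = 2μt, so t = d/(2μ) = 0.232616 / (2 × 6.2 × 10^-9) = 18.76 million years.

18.76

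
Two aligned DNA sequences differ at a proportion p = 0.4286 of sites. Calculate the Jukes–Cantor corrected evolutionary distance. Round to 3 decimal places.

0.636

d = −(3/4) ln(1 − 4p/3) = −0.75 ln(1 − 0.571467) = −0.75 ln(0.428533)
  = −0.75 × (-0.847388) = 0.635541 substitutions/site.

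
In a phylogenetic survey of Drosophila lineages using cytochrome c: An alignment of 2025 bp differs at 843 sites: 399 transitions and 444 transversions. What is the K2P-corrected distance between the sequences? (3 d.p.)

P = 399/2025 ≈ 0.197037 and Q = 444/2025 ≈ 0.219259.
Under the Kimura two-parameter model, d = −½ ln(1 − 2P − Q) − ¼ ln(1 − 2Q).
1 − 2P − Q = 0.386667, giving −½ ln(0.386667) = 0.475096.
1 − 2Q = 0.561482, giving −¼ ln(0.561482) = 0.144294.
d = 0.475096 + 0.144294 = 0.619390.

0.619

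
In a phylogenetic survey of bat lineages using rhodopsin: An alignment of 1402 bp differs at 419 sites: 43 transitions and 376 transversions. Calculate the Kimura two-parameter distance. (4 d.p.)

0.3921

P = 43/1402 ≈ 0.03067 and Q = 376/1402 ≈ 0.268188.
Under the Kimura two-parameter model, d = −½ ln(1 − 2P − Q) − ¼ ln(1 − 2Q).
1 − 2P − Q = 0.670472, giving −½ ln(0.670472) = 0.199887.
1 − 2Q = 0.463624, giving −¼ ln(0.463624) = 0.192170.
d = 0.199887 + 0.192170 = 0.392057.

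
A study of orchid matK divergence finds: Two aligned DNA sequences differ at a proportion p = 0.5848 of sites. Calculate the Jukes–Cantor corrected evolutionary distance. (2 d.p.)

1.13

d = −(3/4) ln(1 − 4p/3) = −0.75 ln(1 − 0.779733) = −0.75 ln(0.220267)
  = −0.75 × (-1.512915) = 1.134686 substitutions/site.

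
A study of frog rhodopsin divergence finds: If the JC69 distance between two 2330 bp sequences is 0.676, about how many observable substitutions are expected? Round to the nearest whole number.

Invert JC69: p = (3/4)(1 − e^(−4d/3)) = 0.75 × (1 − e^(-0.901333)) = 0.75 × (1 − 0.406028) = 0.445479.
Expected differing sites = pL ≈ 0.445479 × 2330 = 1037.96607 ≈ 1038.

1038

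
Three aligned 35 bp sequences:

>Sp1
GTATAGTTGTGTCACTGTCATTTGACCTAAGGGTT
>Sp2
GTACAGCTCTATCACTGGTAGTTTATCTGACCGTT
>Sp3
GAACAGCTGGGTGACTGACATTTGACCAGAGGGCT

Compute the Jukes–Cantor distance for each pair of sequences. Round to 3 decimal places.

d(Sp1,Sp2) = 0.458, d(Sp1,Sp3) = 0.315, d(Sp2,Sp3) = 0.572

Sp1–Sp2: 12/35 sites differ → p ≈ 0.342857, d = −0.75 ln(1 − 0.457143) = 0.458182 ≈ 0.458.
Sp1–Sp3: 9/35 sites differ → p ≈ 0.257143, d = −0.75 ln(1 − 0.342857) = 0.314890 ≈ 0.315.
Sp2–Sp3: 14/35 sites differ → p = 0.4, d = −0.75 ln(1 − 0.533333) = 0.571605 ≈ 0.572.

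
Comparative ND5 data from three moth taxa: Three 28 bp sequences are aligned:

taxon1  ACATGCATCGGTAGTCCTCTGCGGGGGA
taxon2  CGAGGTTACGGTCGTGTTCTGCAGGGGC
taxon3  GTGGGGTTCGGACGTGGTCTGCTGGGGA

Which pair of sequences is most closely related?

taxon2 and taxon3

taxon1–taxon2: 11/28 differ, p = 0.393, d = 0.556.
taxon1–taxon3: 11/28 differ, p = 0.393, d = 0.556.
taxon2–taxon3: 9/28 differ, p = 0.321, d = 0.420.
The smallest distance is between taxon2 and taxon3.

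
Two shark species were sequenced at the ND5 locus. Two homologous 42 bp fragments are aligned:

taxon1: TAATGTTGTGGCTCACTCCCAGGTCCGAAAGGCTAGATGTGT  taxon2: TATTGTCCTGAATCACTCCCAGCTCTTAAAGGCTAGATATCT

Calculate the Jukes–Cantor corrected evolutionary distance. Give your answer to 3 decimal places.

The sequences differ at 10 of 42 sites (3, 7, 8, 11, 12, 23, 26, 27, 39, 41), so p = 10/42 ≈ 0.238095.
d = −(3/4) ln(1 − 4p/3) = −0.75 ln(1 − 0.31746) = −0.75 ln(0.68254)
  = −0.75 × (-0.381934) = 0.286451 substitutions/site.

0.286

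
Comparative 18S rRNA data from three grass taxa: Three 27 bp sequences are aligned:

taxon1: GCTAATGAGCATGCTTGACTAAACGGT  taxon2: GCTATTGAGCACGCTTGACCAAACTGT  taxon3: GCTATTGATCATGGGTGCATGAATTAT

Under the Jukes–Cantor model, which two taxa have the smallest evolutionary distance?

taxon1–taxon2: 4/27 differ, p = 0.148, d = 0.165.
taxon1–taxon3: 10/27 differ, p = 0.370, d = 0.511.
taxon2–taxon3: 10/27 differ, p = 0.370, d = 0.511.
The smallest distance is between taxon1 and taxon2.

taxon1 and taxon2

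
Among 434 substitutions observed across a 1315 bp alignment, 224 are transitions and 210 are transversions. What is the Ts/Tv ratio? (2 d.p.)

1.07

R = 224/210 = 1.066666… ≈ 1.07 (to 2 d.p.).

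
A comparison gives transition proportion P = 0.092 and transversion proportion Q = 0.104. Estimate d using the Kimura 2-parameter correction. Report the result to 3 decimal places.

0.228

Under the Kimura two-parameter model, d = −½ ln(1 − 2P − Q) − ¼ ln(1 − 2Q).
1 − 2P − Q = 0.712, giving −½ ln(0.712) = 0.169839.
1 − 2Q = 0.792, giving −¼ ln(0.792) = 0.058298.
d = 0.169839 + 0.058298 = 0.228137.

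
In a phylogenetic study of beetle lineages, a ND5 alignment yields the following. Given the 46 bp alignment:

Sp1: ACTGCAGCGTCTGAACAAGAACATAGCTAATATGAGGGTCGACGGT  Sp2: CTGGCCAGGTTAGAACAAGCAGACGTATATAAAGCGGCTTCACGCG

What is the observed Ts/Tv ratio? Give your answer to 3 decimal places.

Transitions are A↔G and C↔T; transversions are all other mismatches.
Transitions: 6. Transversions: 17.
R = 6/17 = 0.352941… ≈ 0.353 (to 3 d.p.).

0.353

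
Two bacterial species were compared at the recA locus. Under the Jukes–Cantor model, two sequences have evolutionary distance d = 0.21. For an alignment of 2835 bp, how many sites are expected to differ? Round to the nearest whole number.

Invert JC69: p = (3/4)(1 − e^(−4d/3)) = 0.75 × (1 − e^(-0.28)) = 0.75 × (1 − 0.755784) = 0.183162.
Expected differing sites = pL ≈ 0.183162 × 2835 = 519.26427 ≈ 519.

519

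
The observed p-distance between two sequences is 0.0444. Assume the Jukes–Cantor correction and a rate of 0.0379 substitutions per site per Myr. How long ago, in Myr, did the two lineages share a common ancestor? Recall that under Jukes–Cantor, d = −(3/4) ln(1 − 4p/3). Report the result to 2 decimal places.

0.60

d = −(3/4) ln(1 − 4p/3) = −0.75 ln(1 − 0.0592) = −0.75 ln(0.9408)
  = −0.75 × (-0.061025) = 0.045769 substitutions/site.
Under a molecular clock d = 2μt, so t = d/(2μ) = 0.045769 / (2 × 0.0379) = 0.60 Myr.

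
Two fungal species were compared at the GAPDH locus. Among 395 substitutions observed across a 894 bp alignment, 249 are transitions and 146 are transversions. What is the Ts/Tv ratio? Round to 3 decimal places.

1.705

R = 249/146 = 1.705479… ≈ 1.705 (to 3 d.p.).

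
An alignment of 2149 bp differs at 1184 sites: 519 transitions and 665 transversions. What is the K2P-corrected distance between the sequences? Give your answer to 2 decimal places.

P = 519/2149 ≈ 0.241508 and Q = 665/2149 ≈ 0.309446.
Under the Kimura two-parameter model, d = −½ ln(1 − 2P − Q) − ¼ ln(1 − 2Q).
1 − 2P − Q = 0.207538, giving −½ ln(0.207538) = 0.786220.
1 − 2Q = 0.381108, giving −¼ ln(0.381108) = 0.241168.
d = 0.786220 + 0.241168 = 1.027388.

1.03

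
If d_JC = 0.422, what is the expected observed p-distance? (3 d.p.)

p = (3/4)(1 − e^(−4d/3)) = 0.75 × (1 − e^(-0.562667)) = 0.75 × (1 − 0.569688) = 0.322734.

0.323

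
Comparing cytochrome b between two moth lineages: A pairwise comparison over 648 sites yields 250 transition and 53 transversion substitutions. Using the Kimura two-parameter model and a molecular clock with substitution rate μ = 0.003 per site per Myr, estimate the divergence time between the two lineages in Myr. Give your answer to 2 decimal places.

P = 250/648 ≈ 0.385802 and Q = 53/648 ≈ 0.08179.
Under the Kimura two-parameter model, d = −½ ln(1 − 2P − Q) − ¼ ln(1 − 2Q).
1 − 2P − Q = 0.146606, giving −½ ln(0.146606) = 0.960003.
1 − 2Q = 0.83642, giving −¼ ln(0.83642) = 0.044656.
d = 0.960003 + 0.044656 = 1.004659.
Under a molecular clock d = 2μt, so t = d/(2μ) = 1.004659 / (2 × 0.003) = 167.44 Myr.

167.44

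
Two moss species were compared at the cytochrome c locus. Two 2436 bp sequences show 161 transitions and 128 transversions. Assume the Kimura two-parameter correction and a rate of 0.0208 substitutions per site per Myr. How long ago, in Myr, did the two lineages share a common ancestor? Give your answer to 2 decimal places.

3.12

P = 161/2436 ≈ 0.066092 and Q = 128/2436 ≈ 0.052545.
Under the Kimura two-parameter model, d = −½ ln(1 − 2P − Q) − ¼ ln(1 − 2Q).
1 − 2P − Q = 0.815271, giving −½ ln(0.815271) = 0.102117.
1 − 2Q = 0.89491, giving −¼ ln(0.89491) = 0.027758.
d = 0.102117 + 0.027758 = 0.129875.
Under a molecular clock d = 2μt, so t = d/(2μ) = 0.129875 / (2 × 0.0208) = 3.12 Myr.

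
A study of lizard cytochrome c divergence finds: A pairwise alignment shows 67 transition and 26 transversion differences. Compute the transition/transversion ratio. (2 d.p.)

R = 67/26 = 2.576923… ≈ 2.58 (to 2 d.p.).

2.58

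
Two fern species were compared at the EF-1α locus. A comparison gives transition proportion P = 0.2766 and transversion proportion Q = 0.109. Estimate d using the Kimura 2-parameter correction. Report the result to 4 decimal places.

Under the Kimura two-parameter model, d = −½ ln(1 − 2P − Q) − ¼ ln(1 − 2Q).
1 − 2P − Q = 0.3378, giving −½ ln(0.3378) = 0.542651.
1 − 2Q = 0.782, giving −¼ ln(0.782) = 0.061475.
d = 0.542651 + 0.061475 = 0.604126.

0.6041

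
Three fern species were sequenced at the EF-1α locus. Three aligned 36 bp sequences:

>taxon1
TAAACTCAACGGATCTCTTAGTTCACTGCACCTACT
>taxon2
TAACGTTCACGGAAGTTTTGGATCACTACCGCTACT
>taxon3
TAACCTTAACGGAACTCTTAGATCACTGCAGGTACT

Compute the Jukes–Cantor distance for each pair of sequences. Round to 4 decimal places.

d(taxon1,taxon2) = 0.4408, d(taxon1,taxon3) = 0.1885, d(taxon2,taxon3) = 0.2635

taxon1–taxon2: 12/36 sites differ → p ≈ 0.333333, d = −0.75 ln(1 − 0.444444) = 0.440839 ≈ 0.4408.
taxon1–taxon3: 6/36 sites differ → p ≈ 0.166667, d = −0.75 ln(1 − 0.222223) = 0.188487 ≈ 0.1885.
taxon2–taxon3: 8/36 sites differ → p ≈ 0.222222, d = −0.75 ln(1 − 0.296296) = 0.263548 ≈ 0.2635.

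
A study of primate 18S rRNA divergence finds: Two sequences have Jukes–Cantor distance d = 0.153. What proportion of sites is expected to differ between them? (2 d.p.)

0.14

p = (3/4)(1 − e^(−4d/3)) = 0.75 × (1 − e^(-0.204)) = 0.75 × (1 − 0.815462) = 0.138404.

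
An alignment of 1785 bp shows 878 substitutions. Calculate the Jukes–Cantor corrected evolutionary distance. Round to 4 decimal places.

0.8000

p = 878/1785 ≈ 0.491877.
d = −(3/4) ln(1 − 4p/3) = −0.75 ln(1 − 0.655836) = −0.75 ln(0.344164)
  = −0.75 × (-1.066637) = 0.799978 substitutions/site.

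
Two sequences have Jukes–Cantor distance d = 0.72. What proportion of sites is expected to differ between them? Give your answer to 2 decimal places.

0.46

p = (3/4)(1 − e^(−4d/3)) = 0.75 × (1 − e^(-0.96)) = 0.75 × (1 − 0.382893) = 0.462830.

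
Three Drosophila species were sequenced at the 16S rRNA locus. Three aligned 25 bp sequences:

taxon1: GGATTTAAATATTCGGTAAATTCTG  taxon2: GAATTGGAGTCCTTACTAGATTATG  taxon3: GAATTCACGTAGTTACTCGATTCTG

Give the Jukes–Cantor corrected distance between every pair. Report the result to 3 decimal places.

d(taxon1,taxon2) = 0.663, d(taxon1,taxon3) = 0.572, d(taxon2,taxon3) = 0.351

taxon1–taxon2: 11/25 sites differ → p = 0.44, d = −0.75 ln(1 − 0.586667) = 0.662626 ≈ 0.663.
taxon1–taxon3: 10/25 sites differ → p = 0.4, d = −0.75 ln(1 − 0.533333) = 0.571605 ≈ 0.572.
taxon2–taxon3: 7/25 sites differ → p = 0.28, d = −0.75 ln(1 − 0.373333) = 0.350505 ≈ 0.351.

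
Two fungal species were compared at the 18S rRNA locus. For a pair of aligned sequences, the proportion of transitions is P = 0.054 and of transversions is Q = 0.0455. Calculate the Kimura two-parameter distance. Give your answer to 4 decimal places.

0.1072

Under the Kimura two-parameter model, d = −½ ln(1 − 2P − Q) − ¼ ln(1 − 2Q).
1 − 2P − Q = 0.8465, giving −½ ln(0.8465) = 0.083323.
1 − 2Q = 0.909, giving −¼ ln(0.909) = 0.023853.
d = 0.083323 + 0.023853 = 0.107176.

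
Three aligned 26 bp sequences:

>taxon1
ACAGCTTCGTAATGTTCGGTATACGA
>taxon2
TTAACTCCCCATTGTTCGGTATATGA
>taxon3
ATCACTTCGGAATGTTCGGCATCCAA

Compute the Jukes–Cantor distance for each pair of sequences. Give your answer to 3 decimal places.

taxon1–taxon2: 8/26 sites differ → p ≈ 0.307692, d = −0.75 ln(1 − 0.410256) = 0.396050 ≈ 0.396.
taxon1–taxon3: 7/26 sites differ → p ≈ 0.269231, d = −0.75 ln(1 − 0.358975) = 0.333515 ≈ 0.334.
taxon2–taxon3: 10/26 sites differ → p ≈ 0.384615, d = −0.75 ln(1 − 0.51282) = 0.539341 ≈ 0.539.

d(taxon1,taxon2) = 0.396, d(taxon1,taxon3) = 0.334, d(taxon2,taxon3) = 0.539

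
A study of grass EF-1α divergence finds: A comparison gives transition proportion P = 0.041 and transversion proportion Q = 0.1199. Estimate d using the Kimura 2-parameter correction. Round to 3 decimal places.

0.181

Under the Kimura two-parameter model, d = −½ ln(1 − 2P − Q) − ¼ ln(1 − 2Q).
1 − 2P − Q = 0.7981, giving −½ ln(0.7981) = 0.112761.
1 − 2Q = 0.7602, giving −¼ ln(0.7602) = 0.068543.
d = 0.112761 + 0.068543 = 0.181304.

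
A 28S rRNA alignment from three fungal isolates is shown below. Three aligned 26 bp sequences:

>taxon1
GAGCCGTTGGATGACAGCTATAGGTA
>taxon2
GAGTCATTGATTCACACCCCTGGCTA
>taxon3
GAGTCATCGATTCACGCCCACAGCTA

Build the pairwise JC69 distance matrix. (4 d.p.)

d(taxon1,taxon2) = 0.5393, d(taxon1,taxon3) = 0.6228, d(taxon2,taxon3) = 0.2222

taxon1–taxon2: 10/26 sites differ → p ≈ 0.384615, d = −0.75 ln(1 − 0.51282) = 0.539341 ≈ 0.5393.
taxon1–taxon3: 11/26 sites differ → p ≈ 0.423077, d = −0.75 ln(1 − 0.564103) = 0.622762 ≈ 0.6228.
taxon2–taxon3: 5/26 sites differ → p ≈ 0.192308, d = −0.75 ln(1 − 0.256411) = 0.222200 ≈ 0.2222.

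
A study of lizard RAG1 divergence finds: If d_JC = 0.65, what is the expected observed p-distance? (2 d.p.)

p = (3/4)(1 − e^(−4d/3)) = 0.75 × (1 − e^(-0.866667)) = 0.75 × (1 − 0.420350) = 0.434738.

0.43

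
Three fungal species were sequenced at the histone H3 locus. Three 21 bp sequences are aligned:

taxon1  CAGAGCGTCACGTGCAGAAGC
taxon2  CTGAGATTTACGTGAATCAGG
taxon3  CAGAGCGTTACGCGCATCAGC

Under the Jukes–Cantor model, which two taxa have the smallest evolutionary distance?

taxon1–taxon2: 8/21 differ, p = 0.381, d = 0.532.
taxon1–taxon3: 4/21 differ, p = 0.190, d = 0.220.
taxon2–taxon3: 6/21 differ, p = 0.286, d = 0.360.
The smallest distance is between taxon1 and taxon3.

taxon1 and taxon3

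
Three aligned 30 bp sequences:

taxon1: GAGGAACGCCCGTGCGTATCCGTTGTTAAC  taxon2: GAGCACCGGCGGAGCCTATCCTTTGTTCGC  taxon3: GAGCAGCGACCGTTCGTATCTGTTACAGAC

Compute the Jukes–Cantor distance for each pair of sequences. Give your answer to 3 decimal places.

d(taxon1,taxon2) = 0.383, d(taxon1,taxon3) = 0.383, d(taxon2,taxon3) = 0.647

taxon1–taxon2: 9/30 sites differ → p = 0.3, d = −0.75 ln(1 − 0.4) = 0.383119 ≈ 0.383.
taxon1–taxon3: 9/30 sites differ → p = 0.3, d = −0.75 ln(1 − 0.4) = 0.383119 ≈ 0.383.
taxon2–taxon3: 13/30 sites differ → p ≈ 0.433333, d = −0.75 ln(1 − 0.577777) = 0.646666 ≈ 0.647.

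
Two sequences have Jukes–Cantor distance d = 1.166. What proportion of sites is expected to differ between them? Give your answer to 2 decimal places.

p = (3/4)(1 − e^(−4d/3)) = 0.75 × (1 − e^(-1.554667)) = 0.75 × (1 − 0.211260) = 0.591555.

0.59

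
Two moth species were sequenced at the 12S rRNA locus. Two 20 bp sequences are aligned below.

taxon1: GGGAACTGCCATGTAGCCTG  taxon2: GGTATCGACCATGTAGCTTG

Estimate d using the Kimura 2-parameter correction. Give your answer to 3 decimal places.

0.305

Of 20 sites, 2 differences are transitions and 3 are transversions, so P = 2/20 = 0.1 and Q = 3/20 = 0.15.
Under the Kimura two-parameter model, d = −½ ln(1 − 2P − Q) − ¼ ln(1 − 2Q).
1 − 2P − Q = 0.65, giving −½ ln(0.65) = 0.215391.
1 − 2Q = 0.7, giving −¼ ln(0.7) = 0.089169.
d = 0.215391 + 0.089169 = 0.304560.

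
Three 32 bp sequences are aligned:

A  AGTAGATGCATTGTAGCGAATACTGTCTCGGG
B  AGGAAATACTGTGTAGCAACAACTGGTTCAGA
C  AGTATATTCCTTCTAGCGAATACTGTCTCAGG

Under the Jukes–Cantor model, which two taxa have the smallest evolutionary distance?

A and C

A–B: 12/32 differ, p = 0.375, d = 0.520.
A–C: 5/32 differ, p = 0.156, d = 0.175.
B–C: 12/32 differ, p = 0.375, d = 0.520.
The smallest distance is between A and C.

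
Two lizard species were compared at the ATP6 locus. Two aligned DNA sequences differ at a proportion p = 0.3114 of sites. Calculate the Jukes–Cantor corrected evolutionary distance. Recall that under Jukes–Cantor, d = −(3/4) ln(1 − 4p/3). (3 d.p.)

0.402

d = −(3/4) ln(1 − 4p/3) = −0.75 ln(1 − 0.4152) = −0.75 ln(0.5848)
  = −0.75 × (-0.536485) = 0.402364 substitutions/site.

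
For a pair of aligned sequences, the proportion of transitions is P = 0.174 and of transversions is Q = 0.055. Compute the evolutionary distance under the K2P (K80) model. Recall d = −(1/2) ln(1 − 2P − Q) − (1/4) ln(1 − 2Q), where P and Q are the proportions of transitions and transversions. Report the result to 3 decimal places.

0.287

Under the Kimura two-parameter model, d = −½ ln(1 − 2P − Q) − ¼ ln(1 − 2Q).
1 − 2P − Q = 0.597, giving −½ ln(0.597) = 0.257919.
1 − 2Q = 0.89, giving −¼ ln(0.89) = 0.029133.
d = 0.257919 + 0.029133 = 0.287052.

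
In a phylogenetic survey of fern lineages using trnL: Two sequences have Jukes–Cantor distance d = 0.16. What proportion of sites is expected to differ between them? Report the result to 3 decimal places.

0.144

p = (3/4)(1 − e^(−4d/3)) = 0.75 × (1 − e^(-0.213333)) = 0.75 × (1 − 0.807887) = 0.144085.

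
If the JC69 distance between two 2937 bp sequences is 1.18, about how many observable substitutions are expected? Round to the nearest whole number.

Invert JC69: p = (3/4)(1 − e^(−4d/3)) = 0.75 × (1 − e^(-1.573333)) = 0.75 × (1 − 0.207353) = 0.594485.
Expected differing sites = pL ≈ 0.594485 × 2937 = 1746.002445 ≈ 1746.

1746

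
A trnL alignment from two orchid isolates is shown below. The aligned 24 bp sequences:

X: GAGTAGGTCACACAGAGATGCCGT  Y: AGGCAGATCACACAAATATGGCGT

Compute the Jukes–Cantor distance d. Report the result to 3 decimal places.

0.369

The sequences differ at 7 of 24 sites (1, 2, 4, 7, 15, 17, 21), so p = 7/24 ≈ 0.291667.
d = −(3/4) ln(1 − 4p/3) = −0.75 ln(1 − 0.388889) = −0.75 ln(0.611111)
  = −0.75 × (-0.492477) = 0.369358 substitutions/site.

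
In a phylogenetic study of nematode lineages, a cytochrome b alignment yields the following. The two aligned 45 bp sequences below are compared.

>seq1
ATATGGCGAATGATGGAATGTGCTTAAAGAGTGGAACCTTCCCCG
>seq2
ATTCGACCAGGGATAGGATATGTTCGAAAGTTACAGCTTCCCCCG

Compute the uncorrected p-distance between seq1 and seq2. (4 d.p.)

The sequences differ at 20 of 45 positions.
p = 20/45 = 0.444444… ≈ 0.4444 (to 4 d.p.).

0.4444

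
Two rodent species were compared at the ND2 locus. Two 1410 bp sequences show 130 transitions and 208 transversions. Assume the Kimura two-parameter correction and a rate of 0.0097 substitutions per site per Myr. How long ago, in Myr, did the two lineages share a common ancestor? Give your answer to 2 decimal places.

14.90

P = 130/1410 ≈ 0.092199 and Q = 208/1410 ≈ 0.147518.
Under the Kimura two-parameter model, d = −½ ln(1 − 2P − Q) − ¼ ln(1 − 2Q).
1 − 2P − Q = 0.668084, giving −½ ln(0.668084) = 0.201671.
1 − 2Q = 0.704964, giving −¼ ln(0.704964) = 0.087402.
d = 0.201671 + 0.087402 = 0.289073.
Under a molecular clock d = 2μt, so t = d/(2μ) = 0.289073 / (2 × 0.0097) = 14.90 Myr.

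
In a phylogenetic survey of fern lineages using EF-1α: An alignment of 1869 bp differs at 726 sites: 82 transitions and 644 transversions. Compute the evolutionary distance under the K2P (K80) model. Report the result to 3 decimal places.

P = 82/1869 ≈ 0.043874 and Q = 644/1869 ≈ 0.344569.
Under the Kimura two-parameter model, d = −½ ln(1 − 2P − Q) − ¼ ln(1 − 2Q).
1 − 2P − Q = 0.567683, giving −½ ln(0.567683) = 0.283096.
1 − 2Q = 0.310862, giving −¼ ln(0.310862) = 0.292102.
d = 0.283096 + 0.292102 = 0.575198.

0.575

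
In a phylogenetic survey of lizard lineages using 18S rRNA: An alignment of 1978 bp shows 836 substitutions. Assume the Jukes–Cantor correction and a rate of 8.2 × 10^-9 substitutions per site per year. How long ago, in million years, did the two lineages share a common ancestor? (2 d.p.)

37.91

p = 836/1978 ≈ 0.422649.
d = −(3/4) ln(1 − 4p/3) = −0.75 ln(1 − 0.563532) = −0.75 ln(0.436468)
  = −0.75 × (-0.829040) = 0.621780 substitutions/site.
Under a molecular clock d = 2μt, so t = d/(2μ) = 0.621780 / (2 × 8.2 × 10^-9) = 37.91 million years.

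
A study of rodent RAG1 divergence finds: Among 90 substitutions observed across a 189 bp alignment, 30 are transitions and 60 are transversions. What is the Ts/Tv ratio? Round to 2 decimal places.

R = 30/60 = 0.50.

0.50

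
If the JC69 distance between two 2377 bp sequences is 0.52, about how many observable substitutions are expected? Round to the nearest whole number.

892

Invert JC69: p = (3/4)(1 − e^(−4d/3)) = 0.75 × (1 − e^(-0.693333)) = 0.75 × (1 − 0.499907) = 0.375070.
Expected differing sites = pL ≈ 0.375070 × 2377 = 891.54139 ≈ 892.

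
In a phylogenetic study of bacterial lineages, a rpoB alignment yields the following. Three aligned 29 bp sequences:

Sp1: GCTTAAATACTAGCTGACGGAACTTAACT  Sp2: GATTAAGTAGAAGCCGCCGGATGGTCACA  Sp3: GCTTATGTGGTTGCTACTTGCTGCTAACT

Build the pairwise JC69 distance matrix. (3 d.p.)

d(Sp1,Sp2) = 0.529, d(Sp1,Sp3) = 0.683, d(Sp2,Sp3) = 0.683

Sp1–Sp2: 11/29 sites differ → p ≈ 0.37931, d = −0.75 ln(1 − 0.505747) = 0.528531 ≈ 0.529.
Sp1–Sp3: 13/29 sites differ → p ≈ 0.448276, d = −0.75 ln(1 − 0.597701) = 0.682920 ≈ 0.683.
Sp2–Sp3: 13/29 sites differ → p ≈ 0.448276, d = −0.75 ln(1 − 0.597701) = 0.682920 ≈ 0.683.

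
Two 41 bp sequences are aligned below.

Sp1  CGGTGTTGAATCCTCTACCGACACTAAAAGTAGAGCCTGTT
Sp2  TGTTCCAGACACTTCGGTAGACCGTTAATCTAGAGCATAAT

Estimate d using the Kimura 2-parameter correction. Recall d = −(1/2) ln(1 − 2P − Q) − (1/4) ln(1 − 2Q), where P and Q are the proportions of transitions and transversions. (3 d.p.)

Of 41 sites, 6 differences are transitions and 14 are transversions, so P = 6/41 ≈ 0.146341 and Q = 14/41 ≈ 0.341463.
Under the Kimura two-parameter model, d = −½ ln(1 − 2P − Q) − ¼ ln(1 − 2Q).
1 − 2P − Q = 0.365855, giving −½ ln(0.365855) = 0.502759.
1 − 2Q = 0.317074, giving −¼ ln(0.317074) = 0.287155.
d = 0.502759 + 0.287155 = 0.789914.

0.790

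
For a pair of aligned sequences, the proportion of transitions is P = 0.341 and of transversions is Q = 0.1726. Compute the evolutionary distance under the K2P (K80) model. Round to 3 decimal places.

Under the Kimura two-parameter model, d = −½ ln(1 − 2P − Q) − ¼ ln(1 − 2Q).
1 − 2P − Q = 0.1454, giving −½ ln(0.1454) = 0.964133.
1 − 2Q = 0.6548, giving −¼ ln(0.6548) = 0.105856.
d = 0.964133 + 0.105856 = 1.069989.

1.070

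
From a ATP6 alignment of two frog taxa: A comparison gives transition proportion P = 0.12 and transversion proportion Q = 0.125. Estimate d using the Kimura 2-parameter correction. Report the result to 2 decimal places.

0.30

Under the Kimura two-parameter model, d = −½ ln(1 − 2P − Q) − ¼ ln(1 − 2Q).
1 − 2P − Q = 0.635, giving −½ ln(0.635) = 0.227065.
1 − 2Q = 0.75, giving −¼ ln(0.75) = 0.071921.
d = 0.227065 + 0.071921 = 0.298986.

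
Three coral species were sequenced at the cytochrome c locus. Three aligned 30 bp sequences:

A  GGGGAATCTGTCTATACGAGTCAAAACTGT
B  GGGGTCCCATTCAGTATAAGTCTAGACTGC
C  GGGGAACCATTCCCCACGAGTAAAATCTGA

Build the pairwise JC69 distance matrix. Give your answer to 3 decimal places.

d(A,B) = 0.572, d(A,C) = 0.383, d(B,C) = 0.572

A–B: 12/30 sites differ → p = 0.4, d = −0.75 ln(1 − 0.533333) = 0.571605 ≈ 0.572.
A–C: 9/30 sites differ → p = 0.3, d = −0.75 ln(1 − 0.4) = 0.383119 ≈ 0.383.
B–C: 12/30 sites differ → p = 0.4, d = −0.75 ln(1 − 0.533333) = 0.571605 ≈ 0.572.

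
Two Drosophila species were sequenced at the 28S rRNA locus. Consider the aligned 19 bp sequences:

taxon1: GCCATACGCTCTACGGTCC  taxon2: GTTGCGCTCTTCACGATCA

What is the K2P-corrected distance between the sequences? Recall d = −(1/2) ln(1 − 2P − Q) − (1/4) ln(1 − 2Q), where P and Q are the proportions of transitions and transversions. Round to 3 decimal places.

1.531

Of 19 sites, 8 differences are transitions and 2 are transversions, so P = 8/19 ≈ 0.421053 and Q = 2/19 ≈ 0.105263.
Under the Kimura two-parameter model, d = −½ ln(1 − 2P − Q) − ¼ ln(1 − 2Q).
1 − 2P − Q = 0.052631, giving −½ ln(0.052631) = 1.472225.
1 − 2Q = 0.789474, giving −¼ ln(0.789474) = 0.059097.
d = 1.472225 + 0.059097 = 1.531322.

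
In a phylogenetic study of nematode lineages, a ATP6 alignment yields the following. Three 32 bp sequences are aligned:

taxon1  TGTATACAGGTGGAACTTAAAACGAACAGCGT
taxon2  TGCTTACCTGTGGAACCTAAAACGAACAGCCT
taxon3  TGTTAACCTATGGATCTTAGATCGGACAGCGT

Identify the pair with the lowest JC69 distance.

taxon1–taxon2: 6/32 differ, p = 0.188, d = 0.216.
taxon1–taxon3: 9/32 differ, p = 0.281, d = 0.353.
taxon2–taxon3: 9/32 differ, p = 0.281, d = 0.353.
The smallest distance is between taxon1 and taxon2.

taxon1 and taxon2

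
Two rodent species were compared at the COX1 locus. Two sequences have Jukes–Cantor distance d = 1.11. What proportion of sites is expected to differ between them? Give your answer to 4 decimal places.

0.5793

p = (3/4)(1 − e^(−4d/3)) = 0.75 × (1 − e^(-1.48)) = 0.75 × (1 − 0.227638) = 0.579272.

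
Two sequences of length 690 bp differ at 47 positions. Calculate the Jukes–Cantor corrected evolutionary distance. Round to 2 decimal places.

p = 47/690 ≈ 0.068116.
d = −(3/4) ln(1 − 4p/3) = −0.75 ln(1 − 0.090821) = −0.75 ln(0.909179)
  = −0.75 × (-0.095213) = 0.071410 substitutions/site.

0.07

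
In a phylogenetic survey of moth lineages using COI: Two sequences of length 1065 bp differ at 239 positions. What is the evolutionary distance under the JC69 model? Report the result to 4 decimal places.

p = 239/1065 ≈ 0.224413.
d = −(3/4) ln(1 − 4p/3) = −0.75 ln(1 − 0.299217) = −0.75 ln(0.700783)
  = −0.75 × (-0.355557) = 0.266668 substitutions/site.

0.2667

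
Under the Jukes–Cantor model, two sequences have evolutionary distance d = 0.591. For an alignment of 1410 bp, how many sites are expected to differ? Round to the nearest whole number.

577

Invert JC69: p = (3/4)(1 − e^(−4d/3)) = 0.75 × (1 − e^(-0.788)) = 0.75 × (1 − 0.454753) = 0.408935.
Expected differing sites = pL ≈ 0.408935 × 1410 = 576.59835 ≈ 577.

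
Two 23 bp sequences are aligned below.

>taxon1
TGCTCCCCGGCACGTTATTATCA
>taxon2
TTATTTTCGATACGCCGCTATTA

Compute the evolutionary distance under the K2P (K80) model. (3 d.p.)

1.616

Of 23 sites, 10 differences are transitions and 2 are transversions, so P = 10/23 ≈ 0.434783 and Q = 2/23 ≈ 0.086957.
Under the Kimura two-parameter model, d = −½ ln(1 − 2P − Q) − ¼ ln(1 − 2Q).
1 − 2P − Q = 0.043477, giving −½ ln(0.043477) = 1.567762.
1 − 2Q = 0.826086, giving −¼ ln(0.826086) = 0.047764.
d = 1.567762 + 0.047764 = 1.615526.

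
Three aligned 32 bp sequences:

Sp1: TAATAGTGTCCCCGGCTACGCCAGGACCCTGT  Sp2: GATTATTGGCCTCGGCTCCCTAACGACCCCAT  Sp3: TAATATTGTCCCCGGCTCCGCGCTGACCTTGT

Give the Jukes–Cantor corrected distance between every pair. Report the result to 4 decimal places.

d(Sp1,Sp2) = 0.5199, d(Sp1,Sp3) = 0.2158, d(Sp2,Sp3) = 0.5199

Sp1–Sp2: 12/32 sites differ → p = 0.375, d = −0.75 ln(1 − 0.5) = 0.519860 ≈ 0.5199.
Sp1–Sp3: 6/32 sites differ → p = 0.1875, d = −0.75 ln(1 − 0.25) = 0.215762 ≈ 0.2158.
Sp2–Sp3: 12/32 sites differ → p = 0.375, d = −0.75 ln(1 − 0.5) = 0.519860 ≈ 0.5199.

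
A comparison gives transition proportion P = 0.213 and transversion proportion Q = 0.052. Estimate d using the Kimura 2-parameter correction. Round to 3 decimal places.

Under the Kimura two-parameter model, d = −½ ln(1 − 2P − Q) − ¼ ln(1 − 2Q).
1 − 2P − Q = 0.522, giving −½ ln(0.522) = 0.325044.
1 − 2Q = 0.896, giving −¼ ln(0.896) = 0.027454.
d = 0.325044 + 0.027454 = 0.352498.

0.352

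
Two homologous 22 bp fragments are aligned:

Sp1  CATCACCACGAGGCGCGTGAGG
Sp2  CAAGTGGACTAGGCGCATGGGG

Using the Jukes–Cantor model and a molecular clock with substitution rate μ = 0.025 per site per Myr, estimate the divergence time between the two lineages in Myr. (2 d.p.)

9.95

The sequences differ at 8 of 22 sites (3, 4, 5, 6, 7, 10, 17, 20), so p = 8/22 ≈ 0.363636.
d = −(3/4) ln(1 − 4p/3) = −0.75 ln(1 − 0.484848) = −0.75 ln(0.515152)
  = −0.75 × (-0.663293) = 0.497470 substitutions/site.
Under a molecular clock d = 2μt, so t = d/(2μ) = 0.497470 / (2 × 0.025) = 9.95 Myr.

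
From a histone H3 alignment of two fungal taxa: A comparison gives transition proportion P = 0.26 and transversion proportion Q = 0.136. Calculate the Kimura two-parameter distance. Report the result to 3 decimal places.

Under the Kimura two-parameter model, d = −½ ln(1 − 2P − Q) − ¼ ln(1 − 2Q).
1 − 2P − Q = 0.344, giving −½ ln(0.344) = 0.533557.
1 − 2Q = 0.728, giving −¼ ln(0.728) = 0.079364.
d = 0.533557 + 0.079364 = 0.612921.

0.613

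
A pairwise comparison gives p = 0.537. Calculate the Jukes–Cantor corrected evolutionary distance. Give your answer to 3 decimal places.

d = −(3/4) ln(1 − 4p/3) = −0.75 ln(1 − 0.716) = −0.75 ln(0.284)
  = −0.75 × (-1.258781) = 0.944086 substitutions/site.

0.944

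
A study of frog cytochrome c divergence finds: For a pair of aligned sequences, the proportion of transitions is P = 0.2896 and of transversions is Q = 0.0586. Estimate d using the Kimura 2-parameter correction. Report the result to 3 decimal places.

Under the Kimura two-parameter model, d = −½ ln(1 − 2P − Q) − ¼ ln(1 − 2Q).
1 − 2P − Q = 0.3622, giving −½ ln(0.3622) = 0.507779.
1 − 2Q = 0.8828, giving −¼ ln(0.8828) = 0.031164.
d = 0.507779 + 0.031164 = 0.538943.

0.539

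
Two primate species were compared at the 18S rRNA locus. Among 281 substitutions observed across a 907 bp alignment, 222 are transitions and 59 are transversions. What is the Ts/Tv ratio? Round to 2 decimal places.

3.76

R = 222/59 = 3.762711… ≈ 3.76 (to 2 d.p.).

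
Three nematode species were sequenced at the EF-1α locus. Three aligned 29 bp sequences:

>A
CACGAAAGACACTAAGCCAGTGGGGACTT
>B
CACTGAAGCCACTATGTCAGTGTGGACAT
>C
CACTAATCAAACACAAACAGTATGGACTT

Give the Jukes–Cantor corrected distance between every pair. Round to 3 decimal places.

A–B: 7/29 sites differ → p ≈ 0.241379, d = −0.75 ln(1 − 0.321839) = 0.291278 ≈ 0.291.
A–C: 10/29 sites differ → p ≈ 0.344828, d = −0.75 ln(1 − 0.459771) = 0.461822 ≈ 0.462.
B–C: 12/29 sites differ → p ≈ 0.413793, d = −0.75 ln(1 − 0.551724) = 0.601760 ≈ 0.602.

d(A,B) = 0.291, d(A,C) = 0.462, d(B,C) = 0.602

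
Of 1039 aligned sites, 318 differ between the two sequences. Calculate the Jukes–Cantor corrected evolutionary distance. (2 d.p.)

p = 318/1039 ≈ 0.306064.
d = −(3/4) ln(1 − 4p/3) = −0.75 ln(1 − 0.408085) = −0.75 ln(0.591915)
  = −0.75 × (-0.524392) = 0.393294 substitutions/site.

0.39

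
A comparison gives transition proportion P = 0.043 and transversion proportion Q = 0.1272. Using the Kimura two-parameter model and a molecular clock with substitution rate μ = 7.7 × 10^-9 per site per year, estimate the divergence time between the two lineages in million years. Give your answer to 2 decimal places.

Under the Kimura two-parameter model, d = −½ ln(1 − 2P − Q) − ¼ ln(1 − 2Q).
1 − 2P − Q = 0.7868, giving −½ ln(0.7868) = 0.119891.
1 − 2Q = 0.7456, giving −¼ ln(0.7456) = 0.073392.
d = 0.119891 + 0.073392 = 0.193283.
Under a molecular clock d = 2μt, so t = d/(2μ) = 0.193283 / (2 × 7.7 × 10^-9) = 12.55 million years.

12.55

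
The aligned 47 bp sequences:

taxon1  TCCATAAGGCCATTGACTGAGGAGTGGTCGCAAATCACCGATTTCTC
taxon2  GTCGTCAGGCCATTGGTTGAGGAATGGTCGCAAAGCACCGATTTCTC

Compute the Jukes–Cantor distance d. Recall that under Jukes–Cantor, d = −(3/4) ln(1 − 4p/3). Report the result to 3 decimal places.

0.193

The sequences differ at 8 of 47 sites (1, 2, 4, 6, 16, 17, 24, 35), so p = 8/47 ≈ 0.170213.
d = −(3/4) ln(1 − 4p/3) = −0.75 ln(1 − 0.226951) = −0.75 ln(0.773049)
  = −0.75 × (-0.257413) = 0.193060 substitutions/site.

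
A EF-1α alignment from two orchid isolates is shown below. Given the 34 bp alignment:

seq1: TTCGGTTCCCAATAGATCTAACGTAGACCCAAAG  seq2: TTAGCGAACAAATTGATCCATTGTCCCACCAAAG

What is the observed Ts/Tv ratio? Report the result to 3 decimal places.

Transitions are A↔G and C↔T; transversions are all other mismatches.
Transitions: 2. Transversions: 12.
R = 2/12 = 0.166666… ≈ 0.167 (to 3 d.p.).

0.167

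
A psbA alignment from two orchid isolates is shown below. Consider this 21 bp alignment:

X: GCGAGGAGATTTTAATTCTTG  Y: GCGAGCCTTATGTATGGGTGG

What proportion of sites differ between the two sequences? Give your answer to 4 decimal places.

The sequences differ at 11 of 21 positions.
p = 11/21 = 0.523809… ≈ 0.5238 (to 4 d.p.).

0.5238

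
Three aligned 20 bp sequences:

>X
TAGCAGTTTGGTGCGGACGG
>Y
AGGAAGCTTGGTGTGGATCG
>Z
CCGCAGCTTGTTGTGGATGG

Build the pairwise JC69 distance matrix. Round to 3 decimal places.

X–Y: 7/20 sites differ → p = 0.35, d = −0.75 ln(1 − 0.466667) = 0.471457 ≈ 0.471.
X–Z: 6/20 sites differ → p = 0.3, d = −0.75 ln(1 − 0.4) = 0.383119 ≈ 0.383.
Y–Z: 5/20 sites differ → p = 0.25, d = −0.75 ln(1 − 0.333333) = 0.304098 ≈ 0.304.

d(X,Y) = 0.471, d(X,Z) = 0.383, d(Y,Z) = 0.304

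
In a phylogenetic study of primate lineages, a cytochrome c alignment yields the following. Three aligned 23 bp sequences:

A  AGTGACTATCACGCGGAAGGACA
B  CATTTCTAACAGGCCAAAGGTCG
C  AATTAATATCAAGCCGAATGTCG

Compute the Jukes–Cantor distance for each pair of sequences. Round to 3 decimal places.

d(A,B) = 0.650, d(A,C) = 0.467, d(B,C) = 0.390

A–B: 10/23 sites differ → p ≈ 0.434783, d = −0.75 ln(1 − 0.579711) = 0.650110 ≈ 0.650.
A–C: 8/23 sites differ → p ≈ 0.347826, d = −0.75 ln(1 − 0.463768) = 0.467391 ≈ 0.467.
B–C: 7/23 sites differ → p ≈ 0.304348, d = −0.75 ln(1 − 0.405797) = 0.390401 ≈ 0.390.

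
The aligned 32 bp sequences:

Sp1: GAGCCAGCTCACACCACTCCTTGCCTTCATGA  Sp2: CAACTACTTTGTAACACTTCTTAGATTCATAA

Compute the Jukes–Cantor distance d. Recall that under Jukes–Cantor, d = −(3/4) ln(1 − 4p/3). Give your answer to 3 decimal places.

The sequences differ at 14 of 32 sites, so p = 14/32 = 0.4375.
d = −(3/4) ln(1 − 4p/3) = −0.75 ln(1 − 0.583333) = −0.75 ln(0.416667)
  = −0.75 × (-0.875468) = 0.656601 substitutions/site.

0.657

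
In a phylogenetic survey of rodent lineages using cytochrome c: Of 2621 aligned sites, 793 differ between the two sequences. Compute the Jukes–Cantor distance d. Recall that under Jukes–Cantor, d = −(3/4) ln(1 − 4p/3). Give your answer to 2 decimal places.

0.39

p = 793/2621 ≈ 0.302556.
d = −(3/4) ln(1 − 4p/3) = −0.75 ln(1 − 0.403408) = −0.75 ln(0.596592)
  = −0.75 × (-0.516522) = 0.387392 substitutions/site.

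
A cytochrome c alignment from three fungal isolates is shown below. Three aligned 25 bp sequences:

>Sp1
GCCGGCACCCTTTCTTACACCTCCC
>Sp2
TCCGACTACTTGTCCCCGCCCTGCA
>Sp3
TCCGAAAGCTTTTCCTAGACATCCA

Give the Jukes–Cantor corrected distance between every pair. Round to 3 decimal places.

d(Sp1,Sp2) = 0.886, d(Sp1,Sp3) = 0.490, d(Sp2,Sp3) = 0.490

Sp1–Sp2: 13/25 sites differ → p = 0.52, d = −0.75 ln(1 − 0.693333) = 0.886495 ≈ 0.886.
Sp1–Sp3: 9/25 sites differ → p = 0.36, d = −0.75 ln(1 − 0.48) = 0.490445 ≈ 0.490.
Sp2–Sp3: 9/25 sites differ → p = 0.36, d = −0.75 ln(1 − 0.48) = 0.490445 ≈ 0.490.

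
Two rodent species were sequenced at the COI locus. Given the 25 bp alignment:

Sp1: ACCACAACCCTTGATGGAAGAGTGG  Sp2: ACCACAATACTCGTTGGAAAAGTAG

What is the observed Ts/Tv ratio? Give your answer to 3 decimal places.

2.000

Transitions are A↔G and C↔T; transversions are all other mismatches.
Transitions: 4. Transversions: 2.
R = 4/2 = 2.000.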